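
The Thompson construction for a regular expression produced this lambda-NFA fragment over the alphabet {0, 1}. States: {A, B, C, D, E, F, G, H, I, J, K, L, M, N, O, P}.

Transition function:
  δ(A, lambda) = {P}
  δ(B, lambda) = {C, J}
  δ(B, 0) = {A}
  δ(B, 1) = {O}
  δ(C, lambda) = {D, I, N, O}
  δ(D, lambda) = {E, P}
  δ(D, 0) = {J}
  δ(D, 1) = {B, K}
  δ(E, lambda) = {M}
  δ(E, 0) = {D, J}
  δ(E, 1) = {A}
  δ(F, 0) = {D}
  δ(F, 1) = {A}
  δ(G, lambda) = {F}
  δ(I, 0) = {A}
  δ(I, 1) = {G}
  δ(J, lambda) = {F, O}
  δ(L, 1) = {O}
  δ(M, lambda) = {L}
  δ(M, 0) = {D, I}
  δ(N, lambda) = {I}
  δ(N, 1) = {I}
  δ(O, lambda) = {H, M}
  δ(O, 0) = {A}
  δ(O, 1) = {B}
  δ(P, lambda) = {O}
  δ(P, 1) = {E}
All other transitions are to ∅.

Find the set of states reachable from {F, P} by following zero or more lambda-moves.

{F, H, L, M, O, P}

Start with {F, P}.
From P via lambda: add O.
From O via lambda: add H, M.
From M via lambda: add L.
No new states can be added; the closed set is {F, H, L, M, O, P}.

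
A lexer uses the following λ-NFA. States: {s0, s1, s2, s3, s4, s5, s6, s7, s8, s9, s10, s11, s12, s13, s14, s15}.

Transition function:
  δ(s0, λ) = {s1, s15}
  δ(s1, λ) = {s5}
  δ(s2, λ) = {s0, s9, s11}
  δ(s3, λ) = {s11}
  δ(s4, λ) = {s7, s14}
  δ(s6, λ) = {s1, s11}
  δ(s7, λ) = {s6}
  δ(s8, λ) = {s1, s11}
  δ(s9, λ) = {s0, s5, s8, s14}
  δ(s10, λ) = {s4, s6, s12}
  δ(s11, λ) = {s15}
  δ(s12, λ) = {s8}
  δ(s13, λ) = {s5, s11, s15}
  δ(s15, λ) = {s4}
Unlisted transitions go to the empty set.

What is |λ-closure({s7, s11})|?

Start with {s7, s11}.
From s7 via λ: add s6.
From s11 via λ: add s15.
From s6 via λ: add s1.
From s15 via λ: add s4.
From s1 via λ: add s5.
From s4 via λ: add s14.
λ-closure = {s1, s4, s5, s6, s7, s11, s14, s15}, which has 8 states.

8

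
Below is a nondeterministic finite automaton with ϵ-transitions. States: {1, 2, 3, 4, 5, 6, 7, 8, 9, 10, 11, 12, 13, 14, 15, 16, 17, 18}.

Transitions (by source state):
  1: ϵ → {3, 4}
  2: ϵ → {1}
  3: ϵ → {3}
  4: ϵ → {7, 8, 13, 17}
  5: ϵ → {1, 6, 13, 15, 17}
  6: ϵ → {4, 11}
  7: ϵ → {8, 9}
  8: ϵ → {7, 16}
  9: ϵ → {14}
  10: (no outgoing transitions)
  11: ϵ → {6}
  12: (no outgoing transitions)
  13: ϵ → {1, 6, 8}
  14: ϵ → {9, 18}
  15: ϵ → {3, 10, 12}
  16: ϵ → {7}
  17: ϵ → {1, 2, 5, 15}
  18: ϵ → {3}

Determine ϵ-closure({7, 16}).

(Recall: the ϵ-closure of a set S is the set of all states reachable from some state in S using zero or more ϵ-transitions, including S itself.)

Start with {7, 16}.
From 7 via ϵ: add 8, 9.
From 9 via ϵ: add 14.
From 14 via ϵ: add 18.
From 18 via ϵ: add 3.
No new states can be added; the closed set is {3, 7, 8, 9, 14, 16, 18}.

{3, 7, 8, 9, 14, 16, 18}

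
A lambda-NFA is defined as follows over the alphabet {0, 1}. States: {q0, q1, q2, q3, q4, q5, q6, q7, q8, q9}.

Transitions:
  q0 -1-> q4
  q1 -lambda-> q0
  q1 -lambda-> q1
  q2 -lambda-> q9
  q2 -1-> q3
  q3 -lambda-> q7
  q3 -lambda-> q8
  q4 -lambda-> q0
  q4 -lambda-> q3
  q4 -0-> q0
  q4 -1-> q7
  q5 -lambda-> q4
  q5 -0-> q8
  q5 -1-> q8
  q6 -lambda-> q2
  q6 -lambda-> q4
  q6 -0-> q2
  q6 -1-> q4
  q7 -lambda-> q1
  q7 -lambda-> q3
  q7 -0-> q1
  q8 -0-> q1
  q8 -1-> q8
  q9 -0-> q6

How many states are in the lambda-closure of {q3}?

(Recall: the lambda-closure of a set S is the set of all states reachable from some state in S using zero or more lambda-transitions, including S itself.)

5

Start with {q3}.
From q3 via lambda: add q7, q8.
From q7 via lambda: add q1.
From q1 via lambda: add q0.
lambda-closure = {q0, q1, q3, q7, q8}, which has 5 states.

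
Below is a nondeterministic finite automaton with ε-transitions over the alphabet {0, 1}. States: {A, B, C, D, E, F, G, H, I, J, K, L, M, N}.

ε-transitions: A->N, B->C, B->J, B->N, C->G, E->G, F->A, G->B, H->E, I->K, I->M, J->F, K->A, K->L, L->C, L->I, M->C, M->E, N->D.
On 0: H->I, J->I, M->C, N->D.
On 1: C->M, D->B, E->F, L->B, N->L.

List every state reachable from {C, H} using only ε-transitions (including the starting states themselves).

{A, B, C, D, E, F, G, H, J, N}

Start with {C, H}.
From C via ε: add G.
From H via ε: add E.
From G via ε: add B.
From B via ε: add J, N.
From J via ε: add F.
From N via ε: add D.
From F via ε: add A.
No new states can be added; the closed set is {A, B, C, D, E, F, G, H, J, N}.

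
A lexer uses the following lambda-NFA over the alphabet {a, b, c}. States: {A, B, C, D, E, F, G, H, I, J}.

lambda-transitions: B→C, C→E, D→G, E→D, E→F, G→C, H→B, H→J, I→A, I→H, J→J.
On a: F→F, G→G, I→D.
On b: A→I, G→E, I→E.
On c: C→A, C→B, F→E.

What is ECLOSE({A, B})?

{A, B, C, D, E, F, G}

Start with {A, B}.
From B via lambda: add C.
From C via lambda: add E.
From E via lambda: add D, F.
From D via lambda: add G.
No new states can be added; the closed set is {A, B, C, D, E, F, G}.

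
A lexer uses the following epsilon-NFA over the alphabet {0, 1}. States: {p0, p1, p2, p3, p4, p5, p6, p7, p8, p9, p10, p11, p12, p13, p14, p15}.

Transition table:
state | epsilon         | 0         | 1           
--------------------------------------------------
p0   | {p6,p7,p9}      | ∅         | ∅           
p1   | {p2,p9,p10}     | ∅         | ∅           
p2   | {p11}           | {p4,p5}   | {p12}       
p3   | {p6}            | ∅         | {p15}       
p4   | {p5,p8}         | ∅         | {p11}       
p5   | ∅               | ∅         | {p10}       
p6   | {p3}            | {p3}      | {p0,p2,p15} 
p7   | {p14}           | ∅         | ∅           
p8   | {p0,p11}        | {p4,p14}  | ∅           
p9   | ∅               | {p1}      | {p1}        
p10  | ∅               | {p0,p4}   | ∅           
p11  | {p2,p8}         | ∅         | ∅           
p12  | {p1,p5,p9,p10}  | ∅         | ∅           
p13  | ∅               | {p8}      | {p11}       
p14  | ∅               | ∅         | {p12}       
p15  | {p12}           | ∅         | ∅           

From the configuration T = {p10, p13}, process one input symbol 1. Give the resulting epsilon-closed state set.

{p0, p2, p3, p6, p7, p8, p9, p11, p14}

p13 on 1 → {p11}.
No 1-transition from p10.
Union after reading 1: {p11}.
Now take the epsilon-closure:
From p11 via epsilon: add p2, p8.
From p8 via epsilon: add p0.
From p0 via epsilon: add p6, p7, p9.
From p6 via epsilon: add p3.
From p7 via epsilon: add p14.
No new states can be added; the closed set is {p0, p2, p3, p6, p7, p8, p9, p11, p14}.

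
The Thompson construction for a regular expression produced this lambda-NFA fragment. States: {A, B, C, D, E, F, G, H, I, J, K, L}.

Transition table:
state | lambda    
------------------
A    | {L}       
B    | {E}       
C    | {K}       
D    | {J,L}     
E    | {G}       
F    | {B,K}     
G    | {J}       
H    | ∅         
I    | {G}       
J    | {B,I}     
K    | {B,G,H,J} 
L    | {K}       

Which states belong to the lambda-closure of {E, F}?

Start with {E, F}.
From E via lambda: add G.
From F via lambda: add B, K.
From G via lambda: add J.
From K via lambda: add H.
From J via lambda: add I.
No new states can be added; the closed set is {B, E, F, G, H, I, J, K}.

{B, E, F, G, H, I, J, K}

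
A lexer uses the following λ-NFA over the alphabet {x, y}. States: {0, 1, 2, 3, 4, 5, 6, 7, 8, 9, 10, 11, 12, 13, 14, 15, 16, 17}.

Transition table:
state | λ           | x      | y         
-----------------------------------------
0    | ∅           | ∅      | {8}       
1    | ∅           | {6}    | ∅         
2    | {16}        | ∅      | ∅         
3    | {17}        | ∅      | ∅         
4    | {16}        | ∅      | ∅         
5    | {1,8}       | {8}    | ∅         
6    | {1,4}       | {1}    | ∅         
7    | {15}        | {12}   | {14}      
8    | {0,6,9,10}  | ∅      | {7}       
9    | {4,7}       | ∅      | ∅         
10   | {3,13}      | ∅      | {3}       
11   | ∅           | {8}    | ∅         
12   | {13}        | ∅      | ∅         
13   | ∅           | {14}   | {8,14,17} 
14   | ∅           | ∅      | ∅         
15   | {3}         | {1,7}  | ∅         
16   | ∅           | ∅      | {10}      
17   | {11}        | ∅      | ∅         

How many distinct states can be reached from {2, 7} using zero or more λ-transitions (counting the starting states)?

7

Start with {2, 7}.
From 2 via λ: add 16.
From 7 via λ: add 15.
From 15 via λ: add 3.
From 3 via λ: add 17.
From 17 via λ: add 11.
λ-closure = {2, 3, 7, 11, 15, 16, 17}, which has 7 states.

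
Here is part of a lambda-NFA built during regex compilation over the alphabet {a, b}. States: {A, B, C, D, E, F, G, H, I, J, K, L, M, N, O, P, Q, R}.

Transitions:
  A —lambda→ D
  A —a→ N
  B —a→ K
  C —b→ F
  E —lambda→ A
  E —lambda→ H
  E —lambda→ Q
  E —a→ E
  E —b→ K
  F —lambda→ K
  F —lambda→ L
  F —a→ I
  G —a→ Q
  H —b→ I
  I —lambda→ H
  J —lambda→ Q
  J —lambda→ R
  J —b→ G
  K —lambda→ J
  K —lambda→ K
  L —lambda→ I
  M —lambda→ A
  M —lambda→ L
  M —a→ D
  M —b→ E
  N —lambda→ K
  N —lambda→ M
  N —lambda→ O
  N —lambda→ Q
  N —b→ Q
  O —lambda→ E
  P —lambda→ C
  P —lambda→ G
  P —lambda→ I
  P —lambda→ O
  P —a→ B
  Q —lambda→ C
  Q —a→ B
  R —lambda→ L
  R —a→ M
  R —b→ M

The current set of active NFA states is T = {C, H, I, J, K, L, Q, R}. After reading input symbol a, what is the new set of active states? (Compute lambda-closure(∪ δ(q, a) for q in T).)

Q on a → {B}.
R on a → {M}.
No a-transition from C, H, I, J, K, L.
Union after reading a: {B, M}.
Now take the lambda-closure:
From M via lambda: add A, L.
From A via lambda: add D.
From L via lambda: add I.
From I via lambda: add H.
No new states can be added; the closed set is {A, B, D, H, I, L, M}.

{A, B, D, H, I, L, M}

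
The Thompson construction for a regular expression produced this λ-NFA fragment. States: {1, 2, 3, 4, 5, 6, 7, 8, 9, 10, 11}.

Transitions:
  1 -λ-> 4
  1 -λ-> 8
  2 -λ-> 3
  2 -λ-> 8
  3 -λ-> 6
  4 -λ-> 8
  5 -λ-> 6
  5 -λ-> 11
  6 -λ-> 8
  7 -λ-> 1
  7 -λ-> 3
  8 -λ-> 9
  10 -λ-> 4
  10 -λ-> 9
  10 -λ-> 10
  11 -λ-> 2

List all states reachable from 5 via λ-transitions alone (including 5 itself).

Start with {5}.
From 5 via λ: add 6, 11.
From 6 via λ: add 8.
From 11 via λ: add 2.
From 2 via λ: add 3.
From 8 via λ: add 9.
No new states can be added; the closed set is {2, 3, 5, 6, 8, 9, 11}.

{2, 3, 5, 6, 8, 9, 11}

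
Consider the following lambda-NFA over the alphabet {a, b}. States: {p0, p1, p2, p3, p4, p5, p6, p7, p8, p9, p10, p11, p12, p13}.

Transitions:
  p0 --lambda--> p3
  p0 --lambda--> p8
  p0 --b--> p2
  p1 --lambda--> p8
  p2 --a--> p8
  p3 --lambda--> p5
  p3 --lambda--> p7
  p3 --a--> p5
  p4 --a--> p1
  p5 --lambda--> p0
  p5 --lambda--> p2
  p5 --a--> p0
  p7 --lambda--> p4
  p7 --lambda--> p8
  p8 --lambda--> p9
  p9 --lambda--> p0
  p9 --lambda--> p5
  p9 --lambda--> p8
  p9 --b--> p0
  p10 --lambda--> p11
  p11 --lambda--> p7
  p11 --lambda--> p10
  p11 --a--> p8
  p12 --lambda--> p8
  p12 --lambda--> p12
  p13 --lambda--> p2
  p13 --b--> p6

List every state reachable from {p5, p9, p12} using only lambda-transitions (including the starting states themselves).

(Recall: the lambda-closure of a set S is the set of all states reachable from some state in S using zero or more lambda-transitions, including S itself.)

Start with {p5, p9, p12}.
From p5 via lambda: add p0, p2.
From p9 via lambda: add p8.
From p0 via lambda: add p3.
From p3 via lambda: add p7.
From p7 via lambda: add p4.
No new states can be added; the closed set is {p0, p2, p3, p4, p5, p7, p8, p9, p12}.

{p0, p2, p3, p4, p5, p7, p8, p9, p12}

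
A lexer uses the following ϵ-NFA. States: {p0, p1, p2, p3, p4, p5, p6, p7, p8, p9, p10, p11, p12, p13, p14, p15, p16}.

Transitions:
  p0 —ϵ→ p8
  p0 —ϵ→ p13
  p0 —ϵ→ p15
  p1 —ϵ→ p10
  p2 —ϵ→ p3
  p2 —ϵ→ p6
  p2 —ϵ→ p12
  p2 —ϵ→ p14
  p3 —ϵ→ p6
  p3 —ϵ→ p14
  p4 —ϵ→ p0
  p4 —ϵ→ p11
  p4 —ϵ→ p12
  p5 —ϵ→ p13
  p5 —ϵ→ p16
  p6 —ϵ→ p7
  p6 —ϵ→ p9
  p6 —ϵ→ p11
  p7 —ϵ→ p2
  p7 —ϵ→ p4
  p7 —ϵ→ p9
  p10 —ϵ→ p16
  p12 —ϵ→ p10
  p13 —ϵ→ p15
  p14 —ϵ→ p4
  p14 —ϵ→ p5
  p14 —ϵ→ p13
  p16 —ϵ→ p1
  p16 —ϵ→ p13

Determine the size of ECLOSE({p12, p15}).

Start with {p12, p15}.
From p12 via ϵ: add p10.
From p10 via ϵ: add p16.
From p16 via ϵ: add p1, p13.
ϵ-closure = {p1, p10, p12, p13, p15, p16}, which has 6 states.

6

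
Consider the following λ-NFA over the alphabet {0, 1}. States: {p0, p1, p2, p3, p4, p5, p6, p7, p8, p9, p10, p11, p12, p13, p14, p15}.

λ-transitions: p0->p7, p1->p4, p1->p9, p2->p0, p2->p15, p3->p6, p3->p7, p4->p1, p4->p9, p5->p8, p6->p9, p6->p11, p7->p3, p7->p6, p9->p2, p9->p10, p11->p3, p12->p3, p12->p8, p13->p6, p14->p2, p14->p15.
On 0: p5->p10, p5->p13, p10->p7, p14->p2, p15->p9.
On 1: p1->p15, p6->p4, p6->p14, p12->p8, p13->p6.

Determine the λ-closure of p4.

Start with {p4}.
From p4 via λ: add p1, p9.
From p9 via λ: add p2, p10.
From p2 via λ: add p0, p15.
From p0 via λ: add p7.
From p7 via λ: add p3, p6.
From p6 via λ: add p11.
No new states can be added; the closed set is {p0, p1, p2, p3, p4, p6, p7, p9, p10, p11, p15}.

{p0, p1, p2, p3, p4, p6, p7, p9, p10, p11, p15}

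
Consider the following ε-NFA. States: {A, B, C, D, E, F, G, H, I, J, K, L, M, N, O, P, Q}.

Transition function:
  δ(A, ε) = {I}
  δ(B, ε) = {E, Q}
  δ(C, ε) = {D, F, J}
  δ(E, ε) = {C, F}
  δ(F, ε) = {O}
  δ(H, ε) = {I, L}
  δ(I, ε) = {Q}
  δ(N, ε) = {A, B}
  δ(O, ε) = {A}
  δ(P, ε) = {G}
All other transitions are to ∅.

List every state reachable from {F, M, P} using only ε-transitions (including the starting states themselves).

Start with {F, M, P}.
From F via ε: add O.
From P via ε: add G.
From O via ε: add A.
From A via ε: add I.
From I via ε: add Q.
No new states can be added; the closed set is {A, F, G, I, M, O, P, Q}.

{A, F, G, I, M, O, P, Q}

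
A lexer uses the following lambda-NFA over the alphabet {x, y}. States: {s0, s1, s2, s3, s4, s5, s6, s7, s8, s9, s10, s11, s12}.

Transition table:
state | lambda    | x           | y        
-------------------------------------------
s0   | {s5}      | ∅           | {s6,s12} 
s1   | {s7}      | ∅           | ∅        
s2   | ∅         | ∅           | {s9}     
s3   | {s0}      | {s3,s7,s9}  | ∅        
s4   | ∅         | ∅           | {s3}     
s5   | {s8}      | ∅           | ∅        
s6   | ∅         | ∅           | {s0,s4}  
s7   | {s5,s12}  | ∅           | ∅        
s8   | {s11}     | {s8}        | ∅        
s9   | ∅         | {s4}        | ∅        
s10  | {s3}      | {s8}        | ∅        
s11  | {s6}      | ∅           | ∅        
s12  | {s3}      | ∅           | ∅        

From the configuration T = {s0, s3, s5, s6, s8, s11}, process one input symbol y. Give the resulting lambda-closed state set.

s0 on y → {s6, s12}.
s6 on y → {s0, s4}.
No y-transition from s3, s5, s8, s11.
Union after reading y: {s0, s4, s6, s12}.
Now take the lambda-closure:
From s0 via lambda: add s5.
From s12 via lambda: add s3.
From s5 via lambda: add s8.
From s8 via lambda: add s11.
No new states can be added; the closed set is {s0, s3, s4, s5, s6, s8, s11, s12}.

{s0, s3, s4, s5, s6, s8, s11, s12}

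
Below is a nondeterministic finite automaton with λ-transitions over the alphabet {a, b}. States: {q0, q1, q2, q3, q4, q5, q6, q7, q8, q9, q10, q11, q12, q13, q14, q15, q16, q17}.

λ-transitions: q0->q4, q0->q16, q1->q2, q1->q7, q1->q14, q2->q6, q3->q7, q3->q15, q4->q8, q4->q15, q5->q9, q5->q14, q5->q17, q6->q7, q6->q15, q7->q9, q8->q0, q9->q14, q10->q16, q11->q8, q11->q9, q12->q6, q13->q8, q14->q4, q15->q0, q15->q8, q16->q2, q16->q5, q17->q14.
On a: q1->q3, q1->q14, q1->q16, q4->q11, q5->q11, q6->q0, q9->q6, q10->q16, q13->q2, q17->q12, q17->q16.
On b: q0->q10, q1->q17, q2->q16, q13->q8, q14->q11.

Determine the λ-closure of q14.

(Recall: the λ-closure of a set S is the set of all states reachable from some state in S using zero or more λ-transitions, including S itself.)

Start with {q14}.
From q14 via λ: add q4.
From q4 via λ: add q8, q15.
From q8 via λ: add q0.
From q0 via λ: add q16.
From q16 via λ: add q2, q5.
From q2 via λ: add q6.
From q5 via λ: add q9, q17.
From q6 via λ: add q7.
No new states can be added; the closed set is {q0, q2, q4, q5, q6, q7, q8, q9, q14, q15, q16, q17}.

{q0, q2, q4, q5, q6, q7, q8, q9, q14, q15, q16, q17}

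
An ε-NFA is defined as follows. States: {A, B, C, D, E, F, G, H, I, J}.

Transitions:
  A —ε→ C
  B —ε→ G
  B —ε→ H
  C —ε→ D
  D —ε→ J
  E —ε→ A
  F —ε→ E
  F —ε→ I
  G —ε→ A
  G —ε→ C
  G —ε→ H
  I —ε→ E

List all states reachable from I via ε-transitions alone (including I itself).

Start with {I}.
From I via ε: add E.
From E via ε: add A.
From A via ε: add C.
From C via ε: add D.
From D via ε: add J.
No new states can be added; the closed set is {A, C, D, E, I, J}.

{A, C, D, E, I, J}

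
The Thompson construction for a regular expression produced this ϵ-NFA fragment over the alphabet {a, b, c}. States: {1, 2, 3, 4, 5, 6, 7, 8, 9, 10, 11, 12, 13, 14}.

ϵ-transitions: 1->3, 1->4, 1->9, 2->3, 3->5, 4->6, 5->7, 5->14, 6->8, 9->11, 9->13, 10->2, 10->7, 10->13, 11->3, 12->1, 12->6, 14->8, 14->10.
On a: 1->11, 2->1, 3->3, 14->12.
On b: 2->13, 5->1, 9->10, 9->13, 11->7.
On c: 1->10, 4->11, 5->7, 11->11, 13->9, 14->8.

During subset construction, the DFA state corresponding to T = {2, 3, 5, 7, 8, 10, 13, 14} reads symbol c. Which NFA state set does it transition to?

{2, 3, 5, 7, 8, 9, 10, 11, 13, 14}

5 on c → {7}.
13 on c → {9}.
14 on c → {8}.
No c-transition from 2, 3, 7, 8, 10.
Union after reading c: {7, 8, 9}.
Now take the ϵ-closure:
From 9 via ϵ: add 11, 13.
From 11 via ϵ: add 3.
From 3 via ϵ: add 5.
From 5 via ϵ: add 14.
From 14 via ϵ: add 10.
From 10 via ϵ: add 2.
No new states can be added; the closed set is {2, 3, 5, 7, 8, 9, 10, 11, 13, 14}.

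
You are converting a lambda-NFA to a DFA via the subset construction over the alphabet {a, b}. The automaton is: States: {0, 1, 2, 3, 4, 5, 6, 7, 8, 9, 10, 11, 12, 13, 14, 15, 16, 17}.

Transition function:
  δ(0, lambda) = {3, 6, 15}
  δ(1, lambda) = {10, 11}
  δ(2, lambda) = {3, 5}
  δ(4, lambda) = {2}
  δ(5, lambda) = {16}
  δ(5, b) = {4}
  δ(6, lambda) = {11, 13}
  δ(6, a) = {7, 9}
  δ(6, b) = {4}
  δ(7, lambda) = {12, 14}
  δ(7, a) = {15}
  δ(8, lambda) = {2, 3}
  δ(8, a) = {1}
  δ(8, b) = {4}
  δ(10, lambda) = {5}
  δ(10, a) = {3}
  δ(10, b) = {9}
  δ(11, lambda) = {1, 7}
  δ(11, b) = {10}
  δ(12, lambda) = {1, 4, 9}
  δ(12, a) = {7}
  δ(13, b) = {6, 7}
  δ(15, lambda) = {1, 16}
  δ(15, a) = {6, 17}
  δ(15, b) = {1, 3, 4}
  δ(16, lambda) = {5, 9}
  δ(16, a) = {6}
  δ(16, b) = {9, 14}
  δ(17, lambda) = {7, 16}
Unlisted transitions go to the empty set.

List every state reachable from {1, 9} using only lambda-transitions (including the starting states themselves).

Start with {1, 9}.
From 1 via lambda: add 10, 11.
From 10 via lambda: add 5.
From 11 via lambda: add 7.
From 5 via lambda: add 16.
From 7 via lambda: add 12, 14.
From 12 via lambda: add 4.
From 4 via lambda: add 2.
From 2 via lambda: add 3.
No new states can be added; the closed set is {1, 2, 3, 4, 5, 7, 9, 10, 11, 12, 14, 16}.

{1, 2, 3, 4, 5, 7, 9, 10, 11, 12, 14, 16}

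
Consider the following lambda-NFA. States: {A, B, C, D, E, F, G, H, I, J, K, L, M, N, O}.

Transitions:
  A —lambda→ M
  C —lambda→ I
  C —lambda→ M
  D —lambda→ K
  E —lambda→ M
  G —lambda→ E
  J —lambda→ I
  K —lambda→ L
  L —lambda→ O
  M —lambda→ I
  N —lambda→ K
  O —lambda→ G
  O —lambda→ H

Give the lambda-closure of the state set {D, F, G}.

{D, E, F, G, H, I, K, L, M, O}

Start with {D, F, G}.
From D via lambda: add K.
From G via lambda: add E.
From E via lambda: add M.
From K via lambda: add L.
From L via lambda: add O.
From M via lambda: add I.
From O via lambda: add H.
No new states can be added; the closed set is {D, E, F, G, H, I, K, L, M, O}.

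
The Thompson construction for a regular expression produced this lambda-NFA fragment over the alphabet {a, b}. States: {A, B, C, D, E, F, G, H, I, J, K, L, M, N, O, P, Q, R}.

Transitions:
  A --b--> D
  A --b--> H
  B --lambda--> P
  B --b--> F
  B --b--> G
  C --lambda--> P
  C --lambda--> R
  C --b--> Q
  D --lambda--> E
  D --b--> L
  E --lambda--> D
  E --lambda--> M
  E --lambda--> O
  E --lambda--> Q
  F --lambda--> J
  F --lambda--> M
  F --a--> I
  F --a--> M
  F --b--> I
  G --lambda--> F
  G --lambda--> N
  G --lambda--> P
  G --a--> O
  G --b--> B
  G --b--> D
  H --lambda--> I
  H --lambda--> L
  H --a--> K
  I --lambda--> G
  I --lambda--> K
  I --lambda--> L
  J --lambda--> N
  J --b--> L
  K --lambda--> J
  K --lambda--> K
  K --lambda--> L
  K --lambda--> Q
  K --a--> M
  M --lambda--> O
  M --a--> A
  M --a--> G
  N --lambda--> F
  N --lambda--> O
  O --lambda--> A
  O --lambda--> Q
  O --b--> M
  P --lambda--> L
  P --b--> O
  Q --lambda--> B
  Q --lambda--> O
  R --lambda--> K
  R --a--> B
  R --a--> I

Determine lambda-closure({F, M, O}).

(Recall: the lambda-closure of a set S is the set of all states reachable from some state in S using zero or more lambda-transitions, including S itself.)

{A, B, F, J, L, M, N, O, P, Q}

Start with {F, M, O}.
From F via lambda: add J.
From O via lambda: add A, Q.
From J via lambda: add N.
From Q via lambda: add B.
From B via lambda: add P.
From P via lambda: add L.
No new states can be added; the closed set is {A, B, F, J, L, M, N, O, P, Q}.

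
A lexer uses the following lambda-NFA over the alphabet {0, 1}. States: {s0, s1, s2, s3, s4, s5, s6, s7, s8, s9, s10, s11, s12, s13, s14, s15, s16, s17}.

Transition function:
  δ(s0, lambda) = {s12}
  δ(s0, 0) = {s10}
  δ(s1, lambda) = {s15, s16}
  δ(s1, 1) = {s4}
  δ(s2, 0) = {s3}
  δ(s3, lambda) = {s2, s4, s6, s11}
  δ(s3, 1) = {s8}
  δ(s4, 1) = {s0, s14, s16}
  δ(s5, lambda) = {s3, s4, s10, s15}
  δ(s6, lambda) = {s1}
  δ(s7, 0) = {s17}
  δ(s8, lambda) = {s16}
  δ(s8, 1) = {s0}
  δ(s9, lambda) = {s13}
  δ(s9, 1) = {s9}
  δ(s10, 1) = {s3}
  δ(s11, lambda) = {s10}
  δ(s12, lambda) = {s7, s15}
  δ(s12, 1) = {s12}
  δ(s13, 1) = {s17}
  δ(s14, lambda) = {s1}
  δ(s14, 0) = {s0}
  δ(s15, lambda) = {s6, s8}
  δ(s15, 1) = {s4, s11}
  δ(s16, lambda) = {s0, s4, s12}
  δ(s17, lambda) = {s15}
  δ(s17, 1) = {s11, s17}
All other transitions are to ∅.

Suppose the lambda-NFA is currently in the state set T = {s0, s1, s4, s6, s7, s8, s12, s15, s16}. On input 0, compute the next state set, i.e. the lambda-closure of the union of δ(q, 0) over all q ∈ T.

{s0, s1, s4, s6, s7, s8, s10, s12, s15, s16, s17}

s0 on 0 → {s10}.
s7 on 0 → {s17}.
No 0-transition from s1, s4, s6, s8, s12, s15, s16.
Union after reading 0: {s10, s17}.
Now take the lambda-closure:
From s17 via lambda: add s15.
From s15 via lambda: add s6, s8.
From s6 via lambda: add s1.
From s8 via lambda: add s16.
From s16 via lambda: add s0, s4, s12.
From s12 via lambda: add s7.
No new states can be added; the closed set is {s0, s1, s4, s6, s7, s8, s10, s12, s15, s16, s17}.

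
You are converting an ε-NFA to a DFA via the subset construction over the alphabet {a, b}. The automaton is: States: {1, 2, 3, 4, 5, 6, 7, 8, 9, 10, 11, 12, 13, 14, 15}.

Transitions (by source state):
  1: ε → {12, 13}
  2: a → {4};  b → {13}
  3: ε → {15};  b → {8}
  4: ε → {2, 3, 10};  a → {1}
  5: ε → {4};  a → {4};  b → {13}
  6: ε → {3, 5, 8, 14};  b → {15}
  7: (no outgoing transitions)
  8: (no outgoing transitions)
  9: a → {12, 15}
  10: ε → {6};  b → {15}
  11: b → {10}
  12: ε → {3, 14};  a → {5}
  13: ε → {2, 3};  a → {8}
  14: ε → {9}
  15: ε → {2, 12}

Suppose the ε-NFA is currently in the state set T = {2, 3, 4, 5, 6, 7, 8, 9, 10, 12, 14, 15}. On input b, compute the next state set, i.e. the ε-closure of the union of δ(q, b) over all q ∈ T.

{2, 3, 8, 9, 12, 13, 14, 15}

2 on b → {13}.
3 on b → {8}.
5 on b → {13}.
6 on b → {15}.
10 on b → {15}.
No b-transition from 4, 7, 8, 9, 12, 14, 15.
Union after reading b: {8, 13, 15}.
Now take the ε-closure:
From 13 via ε: add 2, 3.
From 15 via ε: add 12.
From 12 via ε: add 14.
From 14 via ε: add 9.
No new states can be added; the closed set is {2, 3, 8, 9, 12, 13, 14, 15}.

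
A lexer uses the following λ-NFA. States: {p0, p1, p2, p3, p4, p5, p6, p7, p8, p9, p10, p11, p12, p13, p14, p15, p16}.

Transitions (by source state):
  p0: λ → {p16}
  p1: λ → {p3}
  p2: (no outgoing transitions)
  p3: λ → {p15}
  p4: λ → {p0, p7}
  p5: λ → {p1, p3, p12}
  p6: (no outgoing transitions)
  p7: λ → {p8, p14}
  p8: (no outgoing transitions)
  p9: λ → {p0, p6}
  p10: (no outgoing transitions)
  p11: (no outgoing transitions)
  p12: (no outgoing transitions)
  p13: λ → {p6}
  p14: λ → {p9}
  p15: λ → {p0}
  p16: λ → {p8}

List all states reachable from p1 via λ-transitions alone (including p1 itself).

{p0, p1, p3, p8, p15, p16}

Start with {p1}.
From p1 via λ: add p3.
From p3 via λ: add p15.
From p15 via λ: add p0.
From p0 via λ: add p16.
From p16 via λ: add p8.
No new states can be added; the closed set is {p0, p1, p3, p8, p15, p16}.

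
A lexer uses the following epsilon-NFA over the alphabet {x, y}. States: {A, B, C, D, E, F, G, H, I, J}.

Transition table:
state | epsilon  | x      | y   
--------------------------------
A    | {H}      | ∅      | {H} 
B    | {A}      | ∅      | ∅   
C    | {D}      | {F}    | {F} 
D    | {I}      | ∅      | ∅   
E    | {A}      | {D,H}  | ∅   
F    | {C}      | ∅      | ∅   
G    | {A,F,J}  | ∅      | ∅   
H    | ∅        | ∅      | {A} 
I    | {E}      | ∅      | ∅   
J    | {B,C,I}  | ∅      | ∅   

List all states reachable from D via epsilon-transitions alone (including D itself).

Start with {D}.
From D via epsilon: add I.
From I via epsilon: add E.
From E via epsilon: add A.
From A via epsilon: add H.
No new states can be added; the closed set is {A, D, E, H, I}.

{A, D, E, H, I}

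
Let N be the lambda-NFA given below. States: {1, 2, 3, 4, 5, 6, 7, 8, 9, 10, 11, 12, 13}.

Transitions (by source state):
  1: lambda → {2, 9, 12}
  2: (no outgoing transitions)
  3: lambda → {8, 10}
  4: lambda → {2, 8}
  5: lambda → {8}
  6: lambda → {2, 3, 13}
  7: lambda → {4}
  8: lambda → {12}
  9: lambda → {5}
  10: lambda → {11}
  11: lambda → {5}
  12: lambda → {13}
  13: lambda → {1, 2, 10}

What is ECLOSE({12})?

{1, 2, 5, 8, 9, 10, 11, 12, 13}

Start with {12}.
From 12 via lambda: add 13.
From 13 via lambda: add 1, 2, 10.
From 1 via lambda: add 9.
From 10 via lambda: add 11.
From 9 via lambda: add 5.
From 5 via lambda: add 8.
No new states can be added; the closed set is {1, 2, 5, 8, 9, 10, 11, 12, 13}.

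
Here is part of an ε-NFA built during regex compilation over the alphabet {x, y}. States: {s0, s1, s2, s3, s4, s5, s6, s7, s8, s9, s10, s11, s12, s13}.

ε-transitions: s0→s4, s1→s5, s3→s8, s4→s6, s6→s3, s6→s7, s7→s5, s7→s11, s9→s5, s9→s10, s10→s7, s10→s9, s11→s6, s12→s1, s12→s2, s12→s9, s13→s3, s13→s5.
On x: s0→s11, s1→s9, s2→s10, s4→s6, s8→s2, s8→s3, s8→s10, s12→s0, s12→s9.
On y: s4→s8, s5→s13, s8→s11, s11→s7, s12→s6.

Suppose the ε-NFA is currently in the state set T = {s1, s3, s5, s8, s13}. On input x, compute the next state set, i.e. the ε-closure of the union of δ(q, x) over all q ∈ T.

s1 on x → {s9}.
s8 on x → {s2, s3, s10}.
No x-transition from s3, s5, s13.
Union after reading x: {s2, s3, s9, s10}.
Now take the ε-closure:
From s3 via ε: add s8.
From s9 via ε: add s5.
From s10 via ε: add s7.
From s7 via ε: add s11.
From s11 via ε: add s6.
No new states can be added; the closed set is {s2, s3, s5, s6, s7, s8, s9, s10, s11}.

{s2, s3, s5, s6, s7, s8, s9, s10, s11}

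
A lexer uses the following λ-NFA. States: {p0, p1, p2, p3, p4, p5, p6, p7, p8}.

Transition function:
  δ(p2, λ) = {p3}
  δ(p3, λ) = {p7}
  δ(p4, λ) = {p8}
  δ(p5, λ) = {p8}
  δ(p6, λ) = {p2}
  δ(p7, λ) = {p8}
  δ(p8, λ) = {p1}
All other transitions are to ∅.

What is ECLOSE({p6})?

{p1, p2, p3, p6, p7, p8}

Start with {p6}.
From p6 via λ: add p2.
From p2 via λ: add p3.
From p3 via λ: add p7.
From p7 via λ: add p8.
From p8 via λ: add p1.
No new states can be added; the closed set is {p1, p2, p3, p6, p7, p8}.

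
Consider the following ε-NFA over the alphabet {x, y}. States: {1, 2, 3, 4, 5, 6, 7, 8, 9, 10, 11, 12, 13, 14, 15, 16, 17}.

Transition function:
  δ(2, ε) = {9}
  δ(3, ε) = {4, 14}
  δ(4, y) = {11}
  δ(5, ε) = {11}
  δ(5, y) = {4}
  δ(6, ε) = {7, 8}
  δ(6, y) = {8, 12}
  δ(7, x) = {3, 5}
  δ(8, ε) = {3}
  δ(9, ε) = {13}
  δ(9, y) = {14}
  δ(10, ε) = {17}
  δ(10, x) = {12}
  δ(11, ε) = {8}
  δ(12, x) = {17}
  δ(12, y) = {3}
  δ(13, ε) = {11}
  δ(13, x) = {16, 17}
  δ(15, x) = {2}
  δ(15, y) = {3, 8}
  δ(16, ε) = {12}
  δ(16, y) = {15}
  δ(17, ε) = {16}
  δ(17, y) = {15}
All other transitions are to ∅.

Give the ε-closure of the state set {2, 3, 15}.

{2, 3, 4, 8, 9, 11, 13, 14, 15}

Start with {2, 3, 15}.
From 2 via ε: add 9.
From 3 via ε: add 4, 14.
From 9 via ε: add 13.
From 13 via ε: add 11.
From 11 via ε: add 8.
No new states can be added; the closed set is {2, 3, 4, 8, 9, 11, 13, 14, 15}.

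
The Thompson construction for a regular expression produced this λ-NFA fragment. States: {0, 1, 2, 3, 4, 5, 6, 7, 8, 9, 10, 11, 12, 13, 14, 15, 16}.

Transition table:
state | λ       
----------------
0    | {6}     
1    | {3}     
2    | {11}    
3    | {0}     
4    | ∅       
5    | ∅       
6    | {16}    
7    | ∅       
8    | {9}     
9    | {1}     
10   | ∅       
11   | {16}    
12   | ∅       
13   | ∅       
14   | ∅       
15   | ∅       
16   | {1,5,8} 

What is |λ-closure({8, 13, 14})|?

10

Start with {8, 13, 14}.
From 8 via λ: add 9.
From 9 via λ: add 1.
From 1 via λ: add 3.
From 3 via λ: add 0.
From 0 via λ: add 6.
From 6 via λ: add 16.
From 16 via λ: add 5.
λ-closure = {0, 1, 3, 5, 6, 8, 9, 13, 14, 16}, which has 10 states.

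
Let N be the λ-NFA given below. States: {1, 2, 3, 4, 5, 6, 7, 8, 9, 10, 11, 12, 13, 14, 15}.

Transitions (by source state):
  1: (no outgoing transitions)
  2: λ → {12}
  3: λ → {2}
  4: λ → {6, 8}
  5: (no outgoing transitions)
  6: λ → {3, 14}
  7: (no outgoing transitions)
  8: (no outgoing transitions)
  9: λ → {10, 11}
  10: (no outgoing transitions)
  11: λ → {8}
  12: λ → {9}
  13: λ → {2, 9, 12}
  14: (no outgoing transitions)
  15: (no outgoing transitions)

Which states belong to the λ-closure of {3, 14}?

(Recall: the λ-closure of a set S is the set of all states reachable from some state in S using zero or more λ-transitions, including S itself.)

Start with {3, 14}.
From 3 via λ: add 2.
From 2 via λ: add 12.
From 12 via λ: add 9.
From 9 via λ: add 10, 11.
From 11 via λ: add 8.
No new states can be added; the closed set is {2, 3, 8, 9, 10, 11, 12, 14}.

{2, 3, 8, 9, 10, 11, 12, 14}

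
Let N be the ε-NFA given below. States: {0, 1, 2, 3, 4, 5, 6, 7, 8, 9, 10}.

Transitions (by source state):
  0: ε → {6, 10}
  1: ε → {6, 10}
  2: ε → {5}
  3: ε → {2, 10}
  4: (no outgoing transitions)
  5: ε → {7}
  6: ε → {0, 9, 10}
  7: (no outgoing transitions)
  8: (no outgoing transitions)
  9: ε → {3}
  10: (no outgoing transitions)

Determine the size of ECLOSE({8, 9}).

Start with {8, 9}.
From 9 via ε: add 3.
From 3 via ε: add 2, 10.
From 2 via ε: add 5.
From 5 via ε: add 7.
ε-closure = {2, 3, 5, 7, 8, 9, 10}, which has 7 states.

7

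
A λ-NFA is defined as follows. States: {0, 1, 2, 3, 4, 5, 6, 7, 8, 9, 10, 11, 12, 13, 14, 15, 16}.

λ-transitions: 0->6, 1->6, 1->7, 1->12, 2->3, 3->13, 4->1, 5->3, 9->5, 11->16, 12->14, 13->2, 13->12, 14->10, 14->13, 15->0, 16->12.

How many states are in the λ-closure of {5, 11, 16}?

Start with {5, 11, 16}.
From 5 via λ: add 3.
From 16 via λ: add 12.
From 3 via λ: add 13.
From 12 via λ: add 14.
From 13 via λ: add 2.
From 14 via λ: add 10.
λ-closure = {2, 3, 5, 10, 11, 12, 13, 14, 16}, which has 9 states.

9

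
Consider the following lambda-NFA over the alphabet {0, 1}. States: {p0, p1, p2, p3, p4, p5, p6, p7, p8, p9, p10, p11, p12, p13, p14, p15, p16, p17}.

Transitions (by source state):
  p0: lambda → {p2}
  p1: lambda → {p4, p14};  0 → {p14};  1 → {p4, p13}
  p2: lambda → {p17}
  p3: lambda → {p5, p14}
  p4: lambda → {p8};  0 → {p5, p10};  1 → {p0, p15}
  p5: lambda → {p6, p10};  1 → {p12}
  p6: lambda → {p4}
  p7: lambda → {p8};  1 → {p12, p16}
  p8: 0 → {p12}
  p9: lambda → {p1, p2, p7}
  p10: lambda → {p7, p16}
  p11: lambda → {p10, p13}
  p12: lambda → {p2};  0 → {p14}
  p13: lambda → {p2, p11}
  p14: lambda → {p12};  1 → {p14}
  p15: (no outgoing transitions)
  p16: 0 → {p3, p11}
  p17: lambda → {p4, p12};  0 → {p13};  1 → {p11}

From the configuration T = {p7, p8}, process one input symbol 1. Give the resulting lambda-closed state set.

{p2, p4, p8, p12, p16, p17}

p7 on 1 → {p12, p16}.
No 1-transition from p8.
Union after reading 1: {p12, p16}.
Now take the lambda-closure:
From p12 via lambda: add p2.
From p2 via lambda: add p17.
From p17 via lambda: add p4.
From p4 via lambda: add p8.
No new states can be added; the closed set is {p2, p4, p8, p12, p16, p17}.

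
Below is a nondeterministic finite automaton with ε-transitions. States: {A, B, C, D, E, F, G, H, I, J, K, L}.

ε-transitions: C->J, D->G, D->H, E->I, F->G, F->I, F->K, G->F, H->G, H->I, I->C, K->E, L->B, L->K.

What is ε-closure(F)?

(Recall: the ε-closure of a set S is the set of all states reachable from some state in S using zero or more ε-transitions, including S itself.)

Start with {F}.
From F via ε: add G, I, K.
From I via ε: add C.
From K via ε: add E.
From C via ε: add J.
No new states can be added; the closed set is {C, E, F, G, I, J, K}.

{C, E, F, G, I, J, K}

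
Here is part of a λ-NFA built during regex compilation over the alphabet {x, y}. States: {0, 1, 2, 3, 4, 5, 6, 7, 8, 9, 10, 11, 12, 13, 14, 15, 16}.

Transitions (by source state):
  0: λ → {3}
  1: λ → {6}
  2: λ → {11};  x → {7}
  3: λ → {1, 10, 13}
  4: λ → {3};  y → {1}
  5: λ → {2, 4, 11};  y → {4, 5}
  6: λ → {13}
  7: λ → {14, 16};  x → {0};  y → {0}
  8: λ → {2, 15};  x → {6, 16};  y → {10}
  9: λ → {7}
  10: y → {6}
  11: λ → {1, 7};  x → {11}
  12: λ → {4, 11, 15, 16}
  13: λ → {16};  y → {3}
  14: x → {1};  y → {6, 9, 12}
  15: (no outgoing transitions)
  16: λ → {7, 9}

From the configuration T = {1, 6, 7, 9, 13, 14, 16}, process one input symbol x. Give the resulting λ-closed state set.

{0, 1, 3, 6, 7, 9, 10, 13, 14, 16}

7 on x → {0}.
14 on x → {1}.
No x-transition from 1, 6, 9, 13, 16.
Union after reading x: {0, 1}.
Now take the λ-closure:
From 0 via λ: add 3.
From 1 via λ: add 6.
From 3 via λ: add 10, 13.
From 13 via λ: add 16.
From 16 via λ: add 7, 9.
From 7 via λ: add 14.
No new states can be added; the closed set is {0, 1, 3, 6, 7, 9, 10, 13, 14, 16}.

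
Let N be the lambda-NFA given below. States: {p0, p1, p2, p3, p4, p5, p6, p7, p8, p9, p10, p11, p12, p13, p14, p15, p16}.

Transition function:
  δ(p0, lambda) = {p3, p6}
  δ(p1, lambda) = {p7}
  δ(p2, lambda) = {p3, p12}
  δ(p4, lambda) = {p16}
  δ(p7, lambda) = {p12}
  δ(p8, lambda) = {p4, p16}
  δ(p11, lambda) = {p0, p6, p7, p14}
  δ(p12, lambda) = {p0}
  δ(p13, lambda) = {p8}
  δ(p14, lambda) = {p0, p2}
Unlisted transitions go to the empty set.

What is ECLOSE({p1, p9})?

Start with {p1, p9}.
From p1 via lambda: add p7.
From p7 via lambda: add p12.
From p12 via lambda: add p0.
From p0 via lambda: add p3, p6.
No new states can be added; the closed set is {p0, p1, p3, p6, p7, p9, p12}.

{p0, p1, p3, p6, p7, p9, p12}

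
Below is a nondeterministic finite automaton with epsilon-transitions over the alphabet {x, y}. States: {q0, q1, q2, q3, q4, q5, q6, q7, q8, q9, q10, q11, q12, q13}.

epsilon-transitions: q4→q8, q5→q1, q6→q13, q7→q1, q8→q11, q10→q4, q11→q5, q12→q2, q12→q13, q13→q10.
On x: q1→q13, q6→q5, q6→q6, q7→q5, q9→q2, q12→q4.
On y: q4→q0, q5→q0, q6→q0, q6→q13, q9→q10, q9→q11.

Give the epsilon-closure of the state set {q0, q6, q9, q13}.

Start with {q0, q6, q9, q13}.
From q13 via epsilon: add q10.
From q10 via epsilon: add q4.
From q4 via epsilon: add q8.
From q8 via epsilon: add q11.
From q11 via epsilon: add q5.
From q5 via epsilon: add q1.
No new states can be added; the closed set is {q0, q1, q4, q5, q6, q8, q9, q10, q11, q13}.

{q0, q1, q4, q5, q6, q8, q9, q10, q11, q13}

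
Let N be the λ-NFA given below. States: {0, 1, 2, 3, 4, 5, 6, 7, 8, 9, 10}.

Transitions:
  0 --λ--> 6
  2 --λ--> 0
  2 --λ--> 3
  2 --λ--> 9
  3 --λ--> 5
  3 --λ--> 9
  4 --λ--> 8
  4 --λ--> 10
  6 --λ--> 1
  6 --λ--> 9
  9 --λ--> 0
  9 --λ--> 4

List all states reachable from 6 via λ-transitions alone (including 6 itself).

{0, 1, 4, 6, 8, 9, 10}

Start with {6}.
From 6 via λ: add 1, 9.
From 9 via λ: add 0, 4.
From 4 via λ: add 8, 10.
No new states can be added; the closed set is {0, 1, 4, 6, 8, 9, 10}.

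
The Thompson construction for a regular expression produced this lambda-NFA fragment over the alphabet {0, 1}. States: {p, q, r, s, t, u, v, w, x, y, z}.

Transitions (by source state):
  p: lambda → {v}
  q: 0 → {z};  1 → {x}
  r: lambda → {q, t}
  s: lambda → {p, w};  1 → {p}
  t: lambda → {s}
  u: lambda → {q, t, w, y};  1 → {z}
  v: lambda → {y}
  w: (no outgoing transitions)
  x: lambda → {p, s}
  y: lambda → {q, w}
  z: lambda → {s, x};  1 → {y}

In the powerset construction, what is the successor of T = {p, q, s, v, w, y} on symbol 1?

q on 1 → {x}.
s on 1 → {p}.
No 1-transition from p, v, w, y.
Union after reading 1: {p, x}.
Now take the lambda-closure:
From p via lambda: add v.
From x via lambda: add s.
From s via lambda: add w.
From v via lambda: add y.
From y via lambda: add q.
No new states can be added; the closed set is {p, q, s, v, w, x, y}.

{p, q, s, v, w, x, y}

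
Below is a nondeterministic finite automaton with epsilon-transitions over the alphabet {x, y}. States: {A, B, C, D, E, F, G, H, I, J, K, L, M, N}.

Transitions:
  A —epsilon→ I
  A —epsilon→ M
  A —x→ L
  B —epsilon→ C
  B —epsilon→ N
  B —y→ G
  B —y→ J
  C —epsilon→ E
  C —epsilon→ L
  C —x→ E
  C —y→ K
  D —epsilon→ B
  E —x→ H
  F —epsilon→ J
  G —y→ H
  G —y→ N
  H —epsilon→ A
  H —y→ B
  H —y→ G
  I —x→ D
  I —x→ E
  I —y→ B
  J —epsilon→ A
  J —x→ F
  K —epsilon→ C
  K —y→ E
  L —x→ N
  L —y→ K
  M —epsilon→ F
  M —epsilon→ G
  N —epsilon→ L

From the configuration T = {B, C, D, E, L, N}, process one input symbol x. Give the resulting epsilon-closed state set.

C on x → {E}.
E on x → {H}.
L on x → {N}.
No x-transition from B, D, N.
Union after reading x: {E, H, N}.
Now take the epsilon-closure:
From H via epsilon: add A.
From N via epsilon: add L.
From A via epsilon: add I, M.
From M via epsilon: add F, G.
From F via epsilon: add J.
No new states can be added; the closed set is {A, E, F, G, H, I, J, L, M, N}.

{A, E, F, G, H, I, J, L, M, N}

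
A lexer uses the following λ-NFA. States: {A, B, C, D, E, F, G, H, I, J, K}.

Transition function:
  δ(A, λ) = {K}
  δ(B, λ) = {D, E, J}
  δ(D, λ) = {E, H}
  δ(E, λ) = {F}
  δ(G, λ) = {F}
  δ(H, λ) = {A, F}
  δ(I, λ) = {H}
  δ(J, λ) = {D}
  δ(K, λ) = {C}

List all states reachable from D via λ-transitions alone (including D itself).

Start with {D}.
From D via λ: add E, H.
From E via λ: add F.
From H via λ: add A.
From A via λ: add K.
From K via λ: add C.
No new states can be added; the closed set is {A, C, D, E, F, H, K}.

{A, C, D, E, F, H, K}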